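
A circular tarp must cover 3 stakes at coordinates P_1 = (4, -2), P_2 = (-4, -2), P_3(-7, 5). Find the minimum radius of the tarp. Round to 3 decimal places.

Side lengths²: P_1P_2² = 64, P_1P_3² = 170, P_2P_3² = 58.
Since P_1P_3² = 170 ≥ 64 + 58 = 122, the angle opposite P_1P_3 is not acute, so the smallest enclosing circle has P_1P_3 as diameter.
Centre = midpoint of P_1P_3 = (-1.5, 1.5), r² = 170/4 = 42.5.
r = √(42.5) ≈ 6.519.

6.519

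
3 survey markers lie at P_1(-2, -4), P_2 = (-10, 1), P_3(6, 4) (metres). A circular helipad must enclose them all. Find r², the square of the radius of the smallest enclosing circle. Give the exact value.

Side lengths²: P_1P_2² = 89, P_1P_3² = 128, P_2P_3² = 265.
Since P_2P_3² = 265 ≥ 128 + 89 = 217, the angle opposite P_2P_3 is not acute, so the smallest enclosing circle has P_2P_3 as diameter.
Centre = midpoint of P_2P_3 = (-2, 2.5), r² = 265/4 = 66.25.

66.25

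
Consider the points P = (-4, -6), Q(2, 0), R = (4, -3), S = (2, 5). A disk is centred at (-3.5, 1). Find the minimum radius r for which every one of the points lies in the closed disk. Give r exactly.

The required radius is the distance from (-3.5, 1) to the farthest point.
Squared distances: 49.25, 31.25, 72.25, 46.25.
Maximum is 72.25, attained at R.
r = √(72.25) = 8.5.

8.5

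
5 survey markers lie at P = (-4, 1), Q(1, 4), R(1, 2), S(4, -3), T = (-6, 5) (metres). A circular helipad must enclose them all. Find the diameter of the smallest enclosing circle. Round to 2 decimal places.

12.81

The minimum enclosing circle of a finite set is fixed by two of the points (as a diameter) or three (as a circumcircle).
The farthest pair is S–T with squared distance 164. The circle on this segment as diameter has centre (-1, 1) and r² = 164/4 = 41.
Check P: distance² to centre = 9 ≤ 41, so it lies inside.
All remaining points lie in this disk, and no smaller disk contains both endpoints, so this is the minimum enclosing circle.
Diameter = 2r = 2√41 ≈ 12.81.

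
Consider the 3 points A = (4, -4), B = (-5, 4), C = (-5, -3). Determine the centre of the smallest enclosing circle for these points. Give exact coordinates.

(-0.5, 0)

Side lengths²: AB² = 145, AC² = 82, BC² = 49.
Since AB² = 145 ≥ 82 + 49 = 131, the angle opposite AB is not acute, so the smallest enclosing circle has AB as diameter.
Centre = midpoint of AB = (-0.5, 0), r² = 145/4 = 36.25.
Centre = (-0.5, 0).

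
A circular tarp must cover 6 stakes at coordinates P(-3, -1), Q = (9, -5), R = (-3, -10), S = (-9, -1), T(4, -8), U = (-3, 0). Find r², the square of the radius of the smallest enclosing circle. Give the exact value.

85

By Welzl's lemma the MEC is supported by two points (diametrically opposite) or three points (on a circumcircle).
The farthest pair is Q–S with squared distance 340. The circle on this segment as diameter has centre (0, -3) and r² = 340/4 = 85.
Check P: distance² to centre = 13 ≤ 85, so it lies inside.
All remaining points lie in this disk, and no smaller disk contains both endpoints, so this is the minimum enclosing circle.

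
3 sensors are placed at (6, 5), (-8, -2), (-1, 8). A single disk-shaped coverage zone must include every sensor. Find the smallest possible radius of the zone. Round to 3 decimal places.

Call the three points A, B, C in the order given.
Side lengths²: AB² = 245, AC² = 58, BC² = 149.
Since AB² = 245 ≥ 149 + 58 = 207, the angle opposite AB is not acute, so the smallest enclosing circle has AB as diameter.
Centre = midpoint of AB = (-1, 1.5), r² = 245/4 = 61.25.
r = √(61.25) ≈ 7.826.

7.826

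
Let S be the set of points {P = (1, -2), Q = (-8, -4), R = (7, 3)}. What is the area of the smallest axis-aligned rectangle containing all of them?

105

x ranges over [-8, 7], width 15.
y ranges over [-4, 3], height 7.
Area = 15 × 7 = 105.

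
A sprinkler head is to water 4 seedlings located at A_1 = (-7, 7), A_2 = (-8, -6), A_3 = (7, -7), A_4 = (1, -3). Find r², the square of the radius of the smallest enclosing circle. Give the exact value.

9605/98

By Welzl's lemma the MEC is supported by two points (diametrically opposite) or three points (on a circumcircle).
The minimum enclosing circle is determined by three boundary points: A_1, A_2, A_3.
Their circumcentre is (-1/14, -1/14) with r² = 9605/98.
The farthest remaining point A_4 is at distance² 953/98 ≤ 9605/98.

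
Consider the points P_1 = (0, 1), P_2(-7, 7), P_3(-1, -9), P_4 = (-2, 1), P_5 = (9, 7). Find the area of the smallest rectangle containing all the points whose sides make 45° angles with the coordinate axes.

In coordinates u = x + y, v = x − y the rectangle is axis-aligned; the map (x,y)→(u,v) scales areas by 2.
u-values: 1, 0, -10, -1, 16; range = 16 − (-10) = 26.
v-values: -1, -14, 8, -3, 2; range = 8 − (-14) = 22.
Area = (26 × 22) / 2 = 286.

286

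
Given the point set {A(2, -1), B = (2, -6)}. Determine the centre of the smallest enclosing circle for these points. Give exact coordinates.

(2, -3.5)

The smallest circle enclosing two points has them as diameter endpoints.
Centre = midpoint = (2, -3.5); r² = |AB|²/4 = 25/4 = 6.25.
Centre = (2, -3.5).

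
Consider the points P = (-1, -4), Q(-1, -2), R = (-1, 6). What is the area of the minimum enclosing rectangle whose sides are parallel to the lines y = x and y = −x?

50

In coordinates u = x + y, v = x − y the rectangle is axis-aligned; the map (x,y)→(u,v) scales areas by 2.
u-values: -5, -3, 5; range = 5 − (-5) = 10.
v-values: 3, 1, -7; range = 3 − (-7) = 10.
Area = (10 × 10) / 2 = 50.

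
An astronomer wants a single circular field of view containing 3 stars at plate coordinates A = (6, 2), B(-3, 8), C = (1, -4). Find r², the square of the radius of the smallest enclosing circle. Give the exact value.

3965/98

Side lengths²: AB² = 117, AC² = 61, BC² = 160.
Since BC² = 160 < 117 + 61 = 178, the triangle is acute, so the smallest enclosing circle is the circumcircle.
Circumcentre = (-5/14, 31/14), r² = 3965/98.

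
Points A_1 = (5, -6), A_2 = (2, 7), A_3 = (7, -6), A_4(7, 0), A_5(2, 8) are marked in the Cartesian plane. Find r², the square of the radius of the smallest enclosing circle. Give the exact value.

The farthest pair is A_3–A_5 with squared distance 221. The circle on this segment as diameter has centre (4.5, 1) and r² = 221/4 = 55.25.
Check A_1: distance² to centre = 49.25 ≤ 55.25, so it lies inside.
All remaining points lie in this disk, and no smaller disk contains both endpoints, so this is the minimum enclosing circle.

55.25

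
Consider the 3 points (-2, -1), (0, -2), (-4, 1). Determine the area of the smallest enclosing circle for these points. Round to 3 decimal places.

Call the three points A, B, C in the order given.
Side lengths²: AB² = 5, AC² = 8, BC² = 25.
Since BC² = 25 ≥ 8 + 5 = 13, the angle opposite BC is not acute, so the smallest enclosing circle has BC as diameter.
Centre = midpoint of BC = (-2, -0.5), r² = 25/4 = 6.25.
Area = π·r² = π·6.25 ≈ 19.635.

19.635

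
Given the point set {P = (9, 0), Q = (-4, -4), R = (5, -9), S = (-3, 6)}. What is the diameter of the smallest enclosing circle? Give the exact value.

A smallest enclosing disk is always determined by at most three of the input points on its boundary.
The farthest pair is R–S with squared distance 289. The circle on this segment as diameter has centre (1, -1.5) and r² = 289/4 = 72.25.
Check P: distance² to centre = 66.25 ≤ 72.25, so it lies inside.
All remaining points lie in this disk, and no smaller disk contains both endpoints, so this is the minimum enclosing circle.
Diameter = 2r = 2√(72.25) = 17.

17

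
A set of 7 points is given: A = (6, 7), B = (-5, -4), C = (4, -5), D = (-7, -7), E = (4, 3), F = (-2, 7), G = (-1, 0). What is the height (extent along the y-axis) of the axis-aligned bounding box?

14

max y = 7, min y = -7, so height = 14.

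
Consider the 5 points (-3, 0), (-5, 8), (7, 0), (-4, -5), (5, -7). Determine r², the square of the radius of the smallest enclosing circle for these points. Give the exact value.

81.25

The farthest pair is (-5, 8)–(5, -7) with squared distance 325. The circle on this segment as diameter has centre (0, 0.5) and r² = 325/4 = 81.25.
Check (-3, 0): distance² to centre = 9.25 ≤ 81.25, so it lies inside.
All remaining points lie in this disk, and no smaller disk contains both endpoints, so this is the minimum enclosing circle.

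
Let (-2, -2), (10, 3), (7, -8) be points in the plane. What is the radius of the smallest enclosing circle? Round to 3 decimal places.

Call the three points A, B, C in the order given.
Side lengths²: AB² = 169, AC² = 117, BC² = 130.
Since AB² = 169 < 130 + 117 = 247, the triangle is acute, so the smallest enclosing circle is the circumcircle.
Circumcentre = (29/6, -1.5), r² = 845/18.
r = √(845/18) ≈ 6.852.

6.852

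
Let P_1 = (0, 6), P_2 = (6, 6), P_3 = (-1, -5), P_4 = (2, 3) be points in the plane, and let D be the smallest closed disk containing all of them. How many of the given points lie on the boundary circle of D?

2

The minimum enclosing circle of a finite set is fixed by two of the points (as a diameter) or three (as a circumcircle).
The farthest pair is P_2–P_3 with squared distance 170. The circle on this segment as diameter has centre (2.5, 0.5) and r² = 170/4 = 42.5.
Check P_1: distance² to centre = 36.5 ≤ 42.5, so it lies inside.
All remaining points lie in this disk, and no smaller disk contains both endpoints, so this is the minimum enclosing circle.
The points at distance exactly r from the centre are P_2, P_3 — 2 points.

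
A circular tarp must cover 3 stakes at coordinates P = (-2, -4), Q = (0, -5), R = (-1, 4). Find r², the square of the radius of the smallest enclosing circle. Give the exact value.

Side lengths²: PQ² = 5, PR² = 65, QR² = 82.
Since QR² = 82 ≥ 65 + 5 = 70, the angle opposite QR is not acute, so the smallest enclosing circle has QR as diameter.
Centre = midpoint of QR = (-0.5, -0.5), r² = 82/4 = 20.5.

20.5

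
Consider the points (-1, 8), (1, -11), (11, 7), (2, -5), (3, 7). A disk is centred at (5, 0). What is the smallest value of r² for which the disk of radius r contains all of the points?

137

The required radius is the distance from (5, 0) to the farthest point.
Squared distances: 100, 137, 85, 34, 53.
Maximum is 137, attained at (1, -11).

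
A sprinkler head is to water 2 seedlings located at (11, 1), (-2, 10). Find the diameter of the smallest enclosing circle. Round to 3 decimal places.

The smallest circle enclosing two points has them as diameter endpoints.
Centre = midpoint = (4.5, 5.5); r² = |(11, 1)−(-2, 10)|²/4 = 250/4 = 62.5.
Diameter = 2r = 2√(62.5) ≈ 15.811.

15.811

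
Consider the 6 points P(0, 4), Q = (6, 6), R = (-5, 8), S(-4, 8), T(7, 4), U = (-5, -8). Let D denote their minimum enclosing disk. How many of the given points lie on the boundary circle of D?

3

The minimum enclosing circle of a finite set is fixed by two of the points (as a diameter) or three (as a circumcircle).
The minimum enclosing circle is determined by three boundary points: Q, R, U.
Their circumcentre is (-17/22, 0) with r² = 39625/484.
The farthest remaining point T is at distance² 36985/484 ≤ 39625/484.
The points at distance exactly r from the centre are Q, R, U — 3 points.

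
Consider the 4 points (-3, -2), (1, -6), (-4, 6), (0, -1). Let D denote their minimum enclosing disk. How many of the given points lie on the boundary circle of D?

The farthest pair is (1, -6)–(-4, 6) with squared distance 169. The circle on this segment as diameter has centre (-1.5, 0) and r² = 169/4 = 42.25.
Check (-3, -2): distance² to centre = 6.25 ≤ 42.25, so it lies inside.
All remaining points lie in this disk, and no smaller disk contains both endpoints, so this is the minimum enclosing circle.
The points at distance exactly r from the centre are (1, -6), (-4, 6) — 2 points.

2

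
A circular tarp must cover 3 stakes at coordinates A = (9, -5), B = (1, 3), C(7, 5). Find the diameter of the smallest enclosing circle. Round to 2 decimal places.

Side lengths²: AB² = 128, AC² = 104, BC² = 40.
Since AB² = 128 < 104 + 40 = 144, the triangle is acute, so the smallest enclosing circle is the circumcircle.
Circumcentre = (5.5, -0.5), r² = 32.5.
Diameter = 2r = 2√(32.5) ≈ 11.40.

11.40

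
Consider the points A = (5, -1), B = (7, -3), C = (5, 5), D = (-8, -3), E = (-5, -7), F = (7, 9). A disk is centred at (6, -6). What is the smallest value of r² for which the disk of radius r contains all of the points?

226

The required radius is the distance from (6, -6) to the farthest point.
Squared distances: 26, 10, 122, 205, 122, 226.
Maximum is 226, attained at F.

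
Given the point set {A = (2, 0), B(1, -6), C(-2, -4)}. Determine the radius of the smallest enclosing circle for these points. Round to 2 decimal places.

3.10

Side lengths²: AB² = 37, AC² = 32, BC² = 13.
Since AB² = 37 < 32 + 13 = 45, the triangle is acute, so the smallest enclosing circle is the circumcircle.
Circumcentre = (0.9, -2.9), r² = 9.62.
r = √(9.62) ≈ 3.10.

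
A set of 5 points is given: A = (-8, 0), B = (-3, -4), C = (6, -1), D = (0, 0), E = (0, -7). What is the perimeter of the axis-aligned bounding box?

Width = max x − min x = 6 − (-8) = 14.
Height = max y − min y = 0 − (-7) = 7.
Perimeter = 2(14 + 7) = 42.

42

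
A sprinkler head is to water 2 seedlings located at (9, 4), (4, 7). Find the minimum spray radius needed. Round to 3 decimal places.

The smallest circle enclosing two points has them as diameter endpoints.
Centre = midpoint = (6.5, 5.5); r² = |(9, 4)−(4, 7)|²/4 = 34/4 = 8.5.
r = √(8.5) ≈ 2.915.

2.915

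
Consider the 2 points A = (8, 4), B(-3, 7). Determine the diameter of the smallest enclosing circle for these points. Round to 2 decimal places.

11.40

The smallest circle enclosing two points has them as diameter endpoints.
Centre = midpoint = (2.5, 5.5); r² = |AB|²/4 = 130/4 = 32.5.
Diameter = 2r = 2√(32.5) ≈ 11.40.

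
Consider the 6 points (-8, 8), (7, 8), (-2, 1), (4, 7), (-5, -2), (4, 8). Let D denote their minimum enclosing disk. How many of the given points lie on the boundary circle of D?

3

The minimum enclosing circle of a finite set is fixed by two of the points (as a diameter) or three (as a circumcircle).
The minimum enclosing circle is determined by three boundary points: (-8, 8), (7, 8), (-5, -2).
Their circumcentre is (-0.5, 4.8) with r² = 66.49.
The farthest remaining point (4, 8) is at distance² 30.49 ≤ 66.49.
The points at distance exactly r from the centre are (-8, 8), (7, 8), (-5, -2) — 3 points.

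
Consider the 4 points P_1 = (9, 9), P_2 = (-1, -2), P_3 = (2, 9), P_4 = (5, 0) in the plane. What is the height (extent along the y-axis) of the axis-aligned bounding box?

max y = 9, min y = -2, so height = 11.

11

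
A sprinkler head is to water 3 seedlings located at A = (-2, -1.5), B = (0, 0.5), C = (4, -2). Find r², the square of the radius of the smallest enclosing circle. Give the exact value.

9.0625

Side lengths²: AB² = 8, AC² = 36.25, BC² = 22.25.
Since AC² = 36.25 ≥ 22.25 + 8 = 30.25, the angle opposite AC is not acute, so the smallest enclosing circle has AC as diameter.
Centre = midpoint of AC = (1, -1.75), r² = 36.25/4 = 9.0625.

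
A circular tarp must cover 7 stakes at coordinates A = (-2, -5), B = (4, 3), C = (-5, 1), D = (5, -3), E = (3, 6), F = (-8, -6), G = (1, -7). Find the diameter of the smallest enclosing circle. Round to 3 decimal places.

16.279

By Welzl's lemma the MEC is supported by two points (diametrically opposite) or three points (on a circumcircle).
The farthest pair is E–F with squared distance 265. The circle on this segment as diameter has centre (-2.5, 0) and r² = 265/4 = 66.25.
Check A: distance² to centre = 25.25 ≤ 66.25, so it lies inside.
All remaining points lie in this disk, and no smaller disk contains both endpoints, so this is the minimum enclosing circle.
Diameter = 2r = 2√(66.25) ≈ 16.279.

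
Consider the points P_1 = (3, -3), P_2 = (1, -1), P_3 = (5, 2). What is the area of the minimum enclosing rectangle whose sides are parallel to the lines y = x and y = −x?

In coordinates u = x + y, v = x − y the rectangle is axis-aligned; the map (x,y)→(u,v) scales areas by 2.
u-values: 0, 0, 7; range = 7 − 0 = 7.
v-values: 6, 2, 3; range = 6 − 2 = 4.
Area = (7 × 4) / 2 = 14.

14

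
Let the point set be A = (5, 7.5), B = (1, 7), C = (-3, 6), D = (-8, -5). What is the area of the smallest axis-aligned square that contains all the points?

169

The bounding box has width 13 and height 12.5.
An axis-aligned square enclosing the set must have side ≥ max(width, height).
So the minimum side is max(13, 12.5) = 13.
Area = 13² = 169.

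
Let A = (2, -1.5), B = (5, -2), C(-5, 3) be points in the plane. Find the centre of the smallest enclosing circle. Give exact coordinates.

Side lengths²: AB² = 9.25, AC² = 69.25, BC² = 125.
Since BC² = 125 ≥ 69.25 + 9.25 = 78.5, the angle opposite BC is not acute, so the smallest enclosing circle has BC as diameter.
Centre = midpoint of BC = (0, 0.5), r² = 125/4 = 31.25.
Centre = (0, 0.5).

(0, 0.5)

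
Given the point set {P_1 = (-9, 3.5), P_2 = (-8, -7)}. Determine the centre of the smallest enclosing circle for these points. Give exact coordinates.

(-8.5, -1.75)

The smallest circle enclosing two points has them as diameter endpoints.
Centre = midpoint = (-8.5, -1.75); r² = |P_1P_2|²/4 = 111.25/4 = 27.8125.
Centre = (-8.5, -1.75).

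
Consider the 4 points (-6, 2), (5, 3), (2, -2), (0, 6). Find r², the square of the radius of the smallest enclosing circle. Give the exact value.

The minimum enclosing circle of a finite set is fixed by two of the points (as a diameter) or three (as a circumcircle).
The farthest pair is (-6, 2)–(5, 3) with squared distance 122. The circle on this segment as diameter has centre (-0.5, 2.5) and r² = 122/4 = 30.5.
Check (2, -2): distance² to centre = 26.5 ≤ 30.5, so it lies inside.
All remaining points lie in this disk, and no smaller disk contains both endpoints, so this is the minimum enclosing circle.

30.5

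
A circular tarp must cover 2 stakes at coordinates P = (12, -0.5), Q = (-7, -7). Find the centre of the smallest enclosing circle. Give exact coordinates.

The smallest circle enclosing two points has them as diameter endpoints.
Centre = midpoint = (2.5, -3.75); r² = |PQ|²/4 = 403.25/4 = 100.8125.
Centre = (2.5, -3.75).

(2.5, -3.75)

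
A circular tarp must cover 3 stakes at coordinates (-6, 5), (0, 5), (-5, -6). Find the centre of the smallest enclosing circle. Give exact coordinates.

Call the three points A, B, C in the order given.
Side lengths²: AB² = 36, AC² = 122, BC² = 146.
Since BC² = 146 < 122 + 36 = 158, the triangle is acute, so the smallest enclosing circle is the circumcircle.
Circumcentre = (-3, -3/11), r² = 4453/121.
Centre = (-3, -3/11).

(-3, -3/11)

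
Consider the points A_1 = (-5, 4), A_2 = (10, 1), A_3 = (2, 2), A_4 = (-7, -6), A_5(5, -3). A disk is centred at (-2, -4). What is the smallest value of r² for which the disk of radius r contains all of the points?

The required radius is the distance from (-2, -4) to the farthest point.
Squared distances: 73, 169, 52, 29, 50.
Maximum is 169, attained at A_2.

169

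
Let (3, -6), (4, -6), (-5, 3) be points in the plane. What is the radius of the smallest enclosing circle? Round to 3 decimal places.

6.364

Call the three points A, B, C in the order given.
Side lengths²: AB² = 1, AC² = 145, BC² = 162.
Since BC² = 162 ≥ 145 + 1 = 146, the angle opposite BC is not acute, so the smallest enclosing circle has BC as diameter.
Centre = midpoint of BC = (-0.5, -1.5), r² = 162/4 = 40.5.
r = √(40.5) ≈ 6.364.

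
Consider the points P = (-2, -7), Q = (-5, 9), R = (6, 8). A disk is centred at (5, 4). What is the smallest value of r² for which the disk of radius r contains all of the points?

170

The required radius is the distance from (5, 4) to the farthest point.
Squared distances: 170, 125, 17.
Maximum is 170, attained at P.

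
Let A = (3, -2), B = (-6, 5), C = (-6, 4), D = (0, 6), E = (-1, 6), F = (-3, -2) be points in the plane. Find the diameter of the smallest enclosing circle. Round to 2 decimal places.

By Welzl's lemma the MEC is supported by two points (diametrically opposite) or three points (on a circumcircle).
The farthest pair is A–B with squared distance 130. The circle on this segment as diameter has centre (-1.5, 1.5) and r² = 130/4 = 32.5.
Check C: distance² to centre = 26.5 ≤ 32.5, so it lies inside.
All remaining points lie in this disk, and no smaller disk contains both endpoints, so this is the minimum enclosing circle.
Diameter = 2r = 2√(32.5) ≈ 11.40.

11.40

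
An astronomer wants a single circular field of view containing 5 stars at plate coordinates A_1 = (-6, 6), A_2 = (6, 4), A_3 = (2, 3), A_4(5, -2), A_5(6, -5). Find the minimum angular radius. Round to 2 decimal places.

8.14

By Welzl's lemma the MEC is supported by two points (diametrically opposite) or three points (on a circumcircle).
The farthest pair is A_1–A_5 with squared distance 265. The circle on this segment as diameter has centre (0, 0.5) and r² = 265/4 = 66.25.
Check A_2: distance² to centre = 48.25 ≤ 66.25, so it lies inside.
All remaining points lie in this disk, and no smaller disk contains both endpoints, so this is the minimum enclosing circle.
r = √(66.25) ≈ 8.14.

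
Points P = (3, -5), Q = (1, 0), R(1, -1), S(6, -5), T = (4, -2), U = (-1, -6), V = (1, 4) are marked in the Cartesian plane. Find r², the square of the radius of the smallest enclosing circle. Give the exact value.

17225/578

The minimum enclosing circle of a finite set is fixed by two of the points (as a diameter) or three (as a circumcircle).
The minimum enclosing circle is determined by three boundary points: S, U, V.
Their circumcentre is (65/34, -47/34) with r² = 17225/578.
The farthest remaining point P is at distance² 8249/578 ≤ 17225/578.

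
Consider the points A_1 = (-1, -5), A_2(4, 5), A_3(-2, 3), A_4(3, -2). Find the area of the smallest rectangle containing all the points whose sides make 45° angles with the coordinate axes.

In coordinates u = x + y, v = x − y the rectangle is axis-aligned; the map (x,y)→(u,v) scales areas by 2.
u-values: -6, 9, 1, 1; range = 9 − (-6) = 15.
v-values: 4, -1, -5, 5; range = 5 − (-5) = 10.
Area = (15 × 10) / 2 = 75.

75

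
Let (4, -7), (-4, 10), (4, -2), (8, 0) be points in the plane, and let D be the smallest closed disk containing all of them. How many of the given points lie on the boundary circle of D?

The farthest pair is (4, -7)–(-4, 10) with squared distance 353. The circle on this segment as diameter has centre (0, 1.5) and r² = 353/4 = 88.25.
Check (4, -2): distance² to centre = 28.25 ≤ 88.25, so it lies inside.
All remaining points lie in this disk, and no smaller disk contains both endpoints, so this is the minimum enclosing circle.
The points at distance exactly r from the centre are (4, -7), (-4, 10) — 2 points.

2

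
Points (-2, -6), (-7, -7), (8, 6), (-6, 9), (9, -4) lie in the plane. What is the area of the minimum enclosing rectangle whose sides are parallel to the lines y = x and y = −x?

In coordinates u = x + y, v = x − y the rectangle is axis-aligned; the map (x,y)→(u,v) scales areas by 2.
u-values: -8, -14, 14, 3, 5; range = 14 − (-14) = 28.
v-values: 4, 0, 2, -15, 13; range = 13 − (-15) = 28.
Area = (28 × 28) / 2 = 392.

392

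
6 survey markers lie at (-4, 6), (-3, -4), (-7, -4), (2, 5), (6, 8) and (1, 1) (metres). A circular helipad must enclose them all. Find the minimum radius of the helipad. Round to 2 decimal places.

A smallest enclosing disk is always determined by at most three of the input points on its boundary.
The farthest pair is (-7, -4)–(6, 8) with squared distance 313. The circle on this segment as diameter has centre (-0.5, 2) and r² = 313/4 = 78.25.
Check (-4, 6): distance² to centre = 28.25 ≤ 78.25, so it lies inside.
All remaining points lie in this disk, and no smaller disk contains both endpoints, so this is the minimum enclosing circle.
r = √(78.25) ≈ 8.85.

8.85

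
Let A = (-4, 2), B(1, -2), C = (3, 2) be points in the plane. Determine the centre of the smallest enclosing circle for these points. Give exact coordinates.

(-0.5, 1.25)

Side lengths²: AB² = 41, AC² = 49, BC² = 20.
Since AC² = 49 < 41 + 20 = 61, the triangle is acute, so the smallest enclosing circle is the circumcircle.
Circumcentre = (-0.5, 1.25), r² = 12.8125.
Centre = (-0.5, 1.25).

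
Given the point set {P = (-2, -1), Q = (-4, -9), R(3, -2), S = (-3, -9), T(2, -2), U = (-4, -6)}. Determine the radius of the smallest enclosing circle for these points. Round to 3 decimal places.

4.950

By Welzl's lemma the MEC is supported by two points (diametrically opposite) or three points (on a circumcircle).
The farthest pair is Q–R with squared distance 98. The circle on this segment as diameter has centre (-0.5, -5.5) and r² = 98/4 = 24.5.
Check P: distance² to centre = 22.5 ≤ 24.5, so it lies inside.
All remaining points lie in this disk, and no smaller disk contains both endpoints, so this is the minimum enclosing circle.
r = √(24.5) ≈ 4.950.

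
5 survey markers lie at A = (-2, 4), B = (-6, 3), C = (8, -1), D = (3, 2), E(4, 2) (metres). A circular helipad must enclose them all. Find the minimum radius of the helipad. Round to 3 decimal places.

The minimum enclosing circle of a finite set is fixed by two of the points (as a diameter) or three (as a circumcircle).
The farthest pair is B–C with squared distance 212. The circle on this segment as diameter has centre (1, 1) and r² = 212/4 = 53.
Check A: distance² to centre = 18 ≤ 53, so it lies inside.
All remaining points lie in this disk, and no smaller disk contains both endpoints, so this is the minimum enclosing circle.
r = √53 ≈ 7.280.

7.280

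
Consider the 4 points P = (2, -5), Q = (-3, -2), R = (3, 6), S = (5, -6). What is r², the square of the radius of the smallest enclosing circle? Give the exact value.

4625/121

By Welzl's lemma the MEC is supported by two points (diametrically opposite) or three points (on a circumcircle).
The minimum enclosing circle is determined by three boundary points: Q, R, S.
Their circumcentre is (32/11, -2/11) with r² = 4625/121.
The farthest remaining point P is at distance² 2909/121 ≤ 4625/121.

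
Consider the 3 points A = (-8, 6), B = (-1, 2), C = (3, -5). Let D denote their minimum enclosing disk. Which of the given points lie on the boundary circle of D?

A, C

Side lengths²: AB² = 65, AC² = 242, BC² = 65.
Since AC² = 242 ≥ 65 + 65 = 130, the angle opposite AC is not acute, so the smallest enclosing circle has AC as diameter.
Centre = midpoint of AC = (-2.5, 0.5), r² = 242/4 = 60.5.
The points at distance exactly r from the centre are A, C — 2 points.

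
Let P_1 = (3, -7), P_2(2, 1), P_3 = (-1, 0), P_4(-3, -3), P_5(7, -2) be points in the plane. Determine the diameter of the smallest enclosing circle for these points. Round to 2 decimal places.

By Welzl's lemma the MEC is supported by two points (diametrically opposite) or three points (on a circumcircle).
The farthest pair is P_4–P_5 with squared distance 101. The circle on this segment as diameter has centre (2, -2.5) and r² = 101/4 = 25.25.
Check P_1: distance² to centre = 21.25 ≤ 25.25, so it lies inside.
All remaining points lie in this disk, and no smaller disk contains both endpoints, so this is the minimum enclosing circle.
Diameter = 2r = 2√(25.25) ≈ 10.05.

10.05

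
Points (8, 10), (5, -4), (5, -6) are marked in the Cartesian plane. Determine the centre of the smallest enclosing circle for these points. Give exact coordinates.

Call the three points A, B, C in the order given.
Side lengths²: AB² = 205, AC² = 265, BC² = 4.
Since AC² = 265 ≥ 205 + 4 = 209, the angle opposite AC is not acute, so the smallest enclosing circle has AC as diameter.
Centre = midpoint of AC = (6.5, 2), r² = 265/4 = 66.25.
Centre = (6.5, 2).

(6.5, 2)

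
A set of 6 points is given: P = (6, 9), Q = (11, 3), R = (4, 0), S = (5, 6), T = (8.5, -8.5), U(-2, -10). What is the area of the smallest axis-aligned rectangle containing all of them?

x ranges over [-2, 11], width 13.
y ranges over [-10, 9], height 19.
Area = 13 × 19 = 247.

247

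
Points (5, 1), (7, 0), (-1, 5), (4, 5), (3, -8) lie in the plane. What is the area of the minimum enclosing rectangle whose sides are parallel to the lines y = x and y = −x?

119

In coordinates u = x + y, v = x − y the rectangle is axis-aligned; the map (x,y)→(u,v) scales areas by 2.
u-values: 6, 7, 4, 9, -5; range = 9 − (-5) = 14.
v-values: 4, 7, -6, -1, 11; range = 11 − (-6) = 17.
Area = (14 × 17) / 2 = 119.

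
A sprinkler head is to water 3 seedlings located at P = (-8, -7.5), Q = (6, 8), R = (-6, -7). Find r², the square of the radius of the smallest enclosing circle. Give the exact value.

Side lengths²: PQ² = 436.25, PR² = 4.25, QR² = 369.
Since PQ² = 436.25 ≥ 369 + 4.25 = 373.25, the angle opposite PQ is not acute, so the smallest enclosing circle has PQ as diameter.
Centre = midpoint of PQ = (-1, 0.25), r² = 436.25/4 = 109.0625.

109.0625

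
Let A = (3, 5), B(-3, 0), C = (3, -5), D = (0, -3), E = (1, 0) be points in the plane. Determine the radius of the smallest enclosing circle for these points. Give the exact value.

The minimum enclosing circle is determined by three boundary points: A, B, C.
Their circumcentre is (25/12, 0) with r² = 3721/144.
The farthest remaining point D is at distance² 1921/144 ≤ 3721/144.
r = √(3721/144) = 61/12.

61/12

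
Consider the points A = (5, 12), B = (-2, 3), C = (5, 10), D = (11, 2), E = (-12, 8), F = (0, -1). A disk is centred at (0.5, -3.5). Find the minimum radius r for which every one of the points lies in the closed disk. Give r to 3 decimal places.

16.985

The required radius is the distance from (0.5, -3.5) to the farthest point.
Squared distances: 260.5, 48.5, 202.5, 140.5, 288.5, 6.5.
Maximum is 288.5, attained at E.
r = √(288.5) ≈ 16.985.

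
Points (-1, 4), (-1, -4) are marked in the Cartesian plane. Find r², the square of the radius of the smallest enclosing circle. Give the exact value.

16

The smallest circle enclosing two points has them as diameter endpoints.
Centre = midpoint = (-1, 0); r² = |(-1, 4)−(-1, -4)|²/4 = 64/4 = 16.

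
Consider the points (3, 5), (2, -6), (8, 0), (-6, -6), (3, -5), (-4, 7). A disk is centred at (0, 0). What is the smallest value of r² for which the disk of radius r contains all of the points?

72

The required radius is the distance from (0, 0) to the farthest point.
Squared distances: 34, 40, 64, 72, 34, 65.
Maximum is 72, attained at (-6, -6).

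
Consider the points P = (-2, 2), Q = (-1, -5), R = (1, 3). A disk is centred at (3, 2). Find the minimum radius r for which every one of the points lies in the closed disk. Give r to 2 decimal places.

8.06

The required radius is the distance from (3, 2) to the farthest point.
Squared distances: 25, 65, 5.
Maximum is 65, attained at Q.
r = √65 ≈ 8.06.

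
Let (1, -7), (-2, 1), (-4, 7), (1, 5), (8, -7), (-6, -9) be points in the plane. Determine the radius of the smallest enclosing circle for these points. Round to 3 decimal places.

By Welzl's lemma the MEC is supported by two points (diametrically opposite) or three points (on a circumcircle).
The minimum enclosing circle is determined by three boundary points: (-4, 7), (8, -7), (-6, -9).
Their circumcentre is (1/11, -18/11) with r² = 11050/121.
The farthest remaining point (1, 5) is at distance² 5429/121 ≤ 11050/121.
r = √(11050/121) ≈ 9.556.

9.556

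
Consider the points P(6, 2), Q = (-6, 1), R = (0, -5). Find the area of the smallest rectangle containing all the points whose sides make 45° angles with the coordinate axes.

78

In coordinates u = x + y, v = x − y the rectangle is axis-aligned; the map (x,y)→(u,v) scales areas by 2.
u-values: 8, -5, -5; range = 8 − (-5) = 13.
v-values: 4, -7, 5; range = 5 − (-7) = 12.
Area = (13 × 12) / 2 = 78.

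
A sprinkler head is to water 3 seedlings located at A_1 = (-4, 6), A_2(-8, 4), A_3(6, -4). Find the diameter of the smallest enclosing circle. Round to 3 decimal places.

16.125

Side lengths²: A_1A_2² = 20, A_1A_3² = 200, A_2A_3² = 260.
Since A_2A_3² = 260 ≥ 200 + 20 = 220, the angle opposite A_2A_3 is not acute, so the smallest enclosing circle has A_2A_3 as diameter.
Centre = midpoint of A_2A_3 = (-1, 0), r² = 260/4 = 65.
Diameter = 2r = 2√65 ≈ 16.125.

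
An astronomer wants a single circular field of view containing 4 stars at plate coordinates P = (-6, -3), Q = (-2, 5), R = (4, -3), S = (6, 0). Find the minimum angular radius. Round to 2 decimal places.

6.21

By Welzl's lemma the MEC is supported by two points (diametrically opposite) or three points (on a circumcircle).
The minimum enclosing circle is determined by three boundary points: P, Q, S.
Their circumcentre is (-1/7, -13/14) with r² = 7565/196.
The farthest remaining point R is at distance² 4205/196 ≤ 7565/196.
r = √(7565/196) ≈ 6.21.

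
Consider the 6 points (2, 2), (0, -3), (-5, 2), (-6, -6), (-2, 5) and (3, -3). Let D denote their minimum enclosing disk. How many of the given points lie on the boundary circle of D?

The minimum enclosing circle of a finite set is fixed by two of the points (as a diameter) or three (as a circumcircle).
The minimum enclosing circle is determined by three boundary points: (-6, -6), (-2, 5), (3, -3).
Their circumcentre is (-155/58, -57/58) with r² = 60965/1682.
The farthest remaining point (2, 2) is at distance² 51685/1682 ≤ 60965/1682.
The points at distance exactly r from the centre are (-6, -6), (-2, 5), (3, -3) — 3 points.

3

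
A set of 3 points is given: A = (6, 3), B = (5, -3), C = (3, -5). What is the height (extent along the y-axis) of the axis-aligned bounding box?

8

max y = 3, min y = -5, so height = 8.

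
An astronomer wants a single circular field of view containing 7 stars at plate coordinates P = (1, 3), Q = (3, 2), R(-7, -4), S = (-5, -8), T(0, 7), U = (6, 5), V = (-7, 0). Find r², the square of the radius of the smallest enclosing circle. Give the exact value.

72.5

A smallest enclosing disk is always determined by at most three of the input points on its boundary.
The farthest pair is S–U with squared distance 290. The circle on this segment as diameter has centre (0.5, -1.5) and r² = 290/4 = 72.5.
Check P: distance² to centre = 20.5 ≤ 72.5, so it lies inside.
All remaining points lie in this disk, and no smaller disk contains both endpoints, so this is the minimum enclosing circle.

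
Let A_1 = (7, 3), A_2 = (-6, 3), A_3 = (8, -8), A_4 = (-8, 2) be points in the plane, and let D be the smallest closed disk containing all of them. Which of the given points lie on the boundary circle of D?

The farthest pair is A_3–A_4 with squared distance 356. The circle on this segment as diameter has centre (0, -3) and r² = 356/4 = 89.
Check A_1: distance² to centre = 85 ≤ 89, so it lies inside.
All remaining points lie in this disk, and no smaller disk contains both endpoints, so this is the minimum enclosing circle.
The points at distance exactly r from the centre are A_3, A_4 — 2 points.

A_3, A_4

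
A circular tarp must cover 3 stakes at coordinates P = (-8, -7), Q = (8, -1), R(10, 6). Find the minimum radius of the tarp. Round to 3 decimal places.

Side lengths²: PQ² = 292, PR² = 493, QR² = 53.
Since PR² = 493 ≥ 292 + 53 = 345, the angle opposite PR is not acute, so the smallest enclosing circle has PR as diameter.
Centre = midpoint of PR = (1, -0.5), r² = 493/4 = 123.25.
r = √(123.25) ≈ 11.102.

11.102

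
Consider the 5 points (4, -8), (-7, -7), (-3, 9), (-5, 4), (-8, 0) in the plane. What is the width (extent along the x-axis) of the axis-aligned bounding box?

12

max x = 4, min x = -8, so width = 12.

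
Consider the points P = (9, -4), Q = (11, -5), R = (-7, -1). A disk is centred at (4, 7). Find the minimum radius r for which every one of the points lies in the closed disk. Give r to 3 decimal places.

13.892

The required radius is the distance from (4, 7) to the farthest point.
Squared distances: 146, 193, 185.
Maximum is 193, attained at Q.
r = √193 ≈ 13.892.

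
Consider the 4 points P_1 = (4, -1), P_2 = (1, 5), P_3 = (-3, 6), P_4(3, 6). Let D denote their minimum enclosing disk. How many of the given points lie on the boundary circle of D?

2

The farthest pair is P_1–P_3 with squared distance 98. The circle on this segment as diameter has centre (0.5, 2.5) and r² = 98/4 = 24.5.
Check P_2: distance² to centre = 6.5 ≤ 24.5, so it lies inside.
All remaining points lie in this disk, and no smaller disk contains both endpoints, so this is the minimum enclosing circle.
The points at distance exactly r from the centre are P_1, P_3 — 2 points.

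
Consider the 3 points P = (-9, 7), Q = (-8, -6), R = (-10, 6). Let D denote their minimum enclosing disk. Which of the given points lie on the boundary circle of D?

P, Q

Side lengths²: PQ² = 170, PR² = 2, QR² = 148.
Since PQ² = 170 ≥ 148 + 2 = 150, the angle opposite PQ is not acute, so the smallest enclosing circle has PQ as diameter.
Centre = midpoint of PQ = (-8.5, 0.5), r² = 170/4 = 42.5.
The points at distance exactly r from the centre are P, Q — 2 points.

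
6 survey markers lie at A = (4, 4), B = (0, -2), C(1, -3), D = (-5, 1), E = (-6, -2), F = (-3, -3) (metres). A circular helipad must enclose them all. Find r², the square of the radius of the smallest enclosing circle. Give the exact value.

34

The minimum enclosing circle of a finite set is fixed by two of the points (as a diameter) or three (as a circumcircle).
The farthest pair is A–E with squared distance 136. The circle on this segment as diameter has centre (-1, 1) and r² = 136/4 = 34.
Check B: distance² to centre = 10 ≤ 34, so it lies inside.
All remaining points lie in this disk, and no smaller disk contains both endpoints, so this is the minimum enclosing circle.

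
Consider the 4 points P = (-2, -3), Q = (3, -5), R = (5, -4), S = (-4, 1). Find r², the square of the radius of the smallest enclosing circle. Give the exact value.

26.5

The minimum enclosing circle of a finite set is fixed by two of the points (as a diameter) or three (as a circumcircle).
The farthest pair is R–S with squared distance 106. The circle on this segment as diameter has centre (0.5, -1.5) and r² = 106/4 = 26.5.
Check P: distance² to centre = 8.5 ≤ 26.5, so it lies inside.
All remaining points lie in this disk, and no smaller disk contains both endpoints, so this is the minimum enclosing circle.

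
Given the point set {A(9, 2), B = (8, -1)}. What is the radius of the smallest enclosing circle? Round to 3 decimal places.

The smallest circle enclosing two points has them as diameter endpoints.
Centre = midpoint = (8.5, 0.5); r² = |AB|²/4 = 10/4 = 2.5.
r = √(2.5) ≈ 1.581.

1.581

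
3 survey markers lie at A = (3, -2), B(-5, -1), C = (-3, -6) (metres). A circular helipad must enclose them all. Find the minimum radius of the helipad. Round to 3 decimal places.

Side lengths²: AB² = 65, AC² = 52, BC² = 29.
Since AB² = 65 < 52 + 29 = 81, the triangle is acute, so the smallest enclosing circle is the circumcircle.
Circumcentre = (-21/19, -89/38), r² = 24505/1444.
r = √(24505/1444) ≈ 4.119.

4.119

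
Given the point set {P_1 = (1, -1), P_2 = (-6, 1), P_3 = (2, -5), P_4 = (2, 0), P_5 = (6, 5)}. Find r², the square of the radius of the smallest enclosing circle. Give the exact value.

By Welzl's lemma the MEC is supported by two points (diametrically opposite) or three points (on a circumcircle).
The minimum enclosing circle is determined by three boundary points: P_2, P_3, P_5.
Their circumcentre is (7/13, 18/13) with r² = 7250/169.
The farthest remaining point P_1 is at distance² 997/169 ≤ 7250/169.

7250/169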